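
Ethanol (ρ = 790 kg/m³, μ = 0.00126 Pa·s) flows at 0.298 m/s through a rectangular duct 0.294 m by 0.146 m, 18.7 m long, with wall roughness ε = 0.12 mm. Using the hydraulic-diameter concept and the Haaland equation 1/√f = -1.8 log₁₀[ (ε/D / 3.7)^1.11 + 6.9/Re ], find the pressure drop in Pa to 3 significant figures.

Hydraulic diameter D_h = 4A/P = 4·(0.294·0.146)/(2·(0.294+0.146)) = 0.1717/0.88 = 0.1951 m.
Re = ρVD_h/μ = 790·0.298·0.1951/0.00126 = 3.645e+04.
ε/D_h = 0.00012/0.1951 = 0.000615; Haaland gives 1/√f = -1.8 log₁₀[6.38e-05+0.000189] = 6.474, so f = 0.02386.
ΔP = f(L/D_h)(ρV²/2) = 0.02386·18.7/0.1951·35.08 = 80.21 Pa.

ΔP ≈ 80.2 Pa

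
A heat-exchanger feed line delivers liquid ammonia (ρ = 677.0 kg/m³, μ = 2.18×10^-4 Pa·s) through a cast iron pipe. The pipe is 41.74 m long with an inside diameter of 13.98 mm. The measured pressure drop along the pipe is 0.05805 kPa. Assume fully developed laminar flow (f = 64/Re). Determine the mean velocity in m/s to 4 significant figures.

For laminar flow, f = 64/Re with Re = ρVD/μ, so Darcy-Weisbach reduces to ΔP = 32μLV/D². Solving for V: V = ΔP·D²/(32μL) = 58.05·(0.01398)²/(32·0.000218·41.74) = 0.03896 m/s.
Check: Re = ρVD/μ = 677·0.03896·0.01398/0.000218 = 1692 < 2300, so the laminar assumption holds.

V ≈ 0.03896 m/s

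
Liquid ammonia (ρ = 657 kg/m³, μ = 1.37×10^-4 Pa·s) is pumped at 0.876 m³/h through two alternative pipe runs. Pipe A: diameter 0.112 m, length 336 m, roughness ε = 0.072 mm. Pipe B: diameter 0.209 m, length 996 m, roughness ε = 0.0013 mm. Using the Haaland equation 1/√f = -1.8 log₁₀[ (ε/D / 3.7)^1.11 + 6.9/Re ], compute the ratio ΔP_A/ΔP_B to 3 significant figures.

Pipe A: V = Q/A = 0.0002433/0.009852 = 0.0247 m/s; Re = 1.327e+04; ε/D = 0.000643; Haaland → f = 0.02956; ΔP_A = f(L/D)(ρV²/2) = 17.77 Pa.
Pipe B: V = Q/A = 0.0002433/0.03431 = 0.007093 m/s; Re = 7109; ε/D = 6.22e-06; Haaland → f = 0.034; ΔP_B = f(L/D)(ρV²/2) = 2.678 Pa.
ΔP_A/ΔP_B = 17.77/2.678 = 6.64.

ΔP_A/ΔP_B ≈ 6.64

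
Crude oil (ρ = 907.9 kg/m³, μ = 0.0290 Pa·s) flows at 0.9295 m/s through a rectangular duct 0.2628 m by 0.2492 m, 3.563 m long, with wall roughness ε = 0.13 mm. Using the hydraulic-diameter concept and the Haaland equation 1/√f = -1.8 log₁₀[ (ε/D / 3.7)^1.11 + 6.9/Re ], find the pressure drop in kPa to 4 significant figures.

Hydraulic diameter D_h = 4A/P = 4·(0.2628·0.2492)/(2·(0.2628+0.2492)) = 0.262/1.024 = 0.2558 m.
Re = ρVD_h/μ = 907.9·0.9295·0.2558/0.029 = 7444.
ε/D_h = 0.00013/0.2558 = 0.000508; Haaland gives 1/√f = -1.8 log₁₀[5.16e-05+0.000927] = 5.417, so f = 0.03408.
ΔP = f(L/D_h)(ρV²/2) = 0.03408·3.563/0.2558·392.2 = 186.2 Pa.
ΔP = 0.1862 kPa.

ΔP ≈ 0.1862 kPa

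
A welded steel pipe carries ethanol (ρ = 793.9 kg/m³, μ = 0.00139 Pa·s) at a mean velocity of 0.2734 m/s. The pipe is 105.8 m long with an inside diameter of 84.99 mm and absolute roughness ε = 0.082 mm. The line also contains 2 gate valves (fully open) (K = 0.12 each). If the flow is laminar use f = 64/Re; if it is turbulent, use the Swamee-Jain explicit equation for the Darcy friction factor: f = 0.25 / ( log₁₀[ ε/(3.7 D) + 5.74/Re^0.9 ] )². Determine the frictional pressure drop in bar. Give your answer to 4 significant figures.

ΔP ≈ 0.01136 bar

Reynolds number Re = ρVD/μ = 793.9 · 0.2734 · 0.08499 / 0.00139 = 1.327e+04.
Re > 4000 → turbulent. Relative roughness ε/D = 8.2e-05/0.08499 = 0.000965. Swamee-Jain: f = 0.25/(log₁₀[0.000965/3.7 + 5.74/1.327e+04^0.9])² = 0.25/(log₁₀[0.000261 + 0.00112])² = 0.25/(-2.861)² = 0.03055.
Total minor-loss coefficient ΣK = 2·0.12 = 0.24.
ΔP = [f·L/D + ΣK]·(ρV²/2) = [0.03055·105.8/0.08499 + 0.24]·(793.9·0.2734²/2) = [38.03 + 0.24]·29.67 = 1136 Pa.
ΔP = 1136 Pa = 0.01136 bar.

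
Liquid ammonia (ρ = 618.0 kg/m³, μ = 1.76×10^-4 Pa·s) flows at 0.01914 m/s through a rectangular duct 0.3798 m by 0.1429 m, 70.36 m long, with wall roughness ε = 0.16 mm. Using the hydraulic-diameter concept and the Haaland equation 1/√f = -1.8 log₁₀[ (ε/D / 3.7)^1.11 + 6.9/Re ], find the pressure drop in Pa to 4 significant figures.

ΔP ≈ 1.128 Pa

Hydraulic diameter D_h = 4A/P = 4·(0.3798·0.1429)/(2·(0.3798+0.1429)) = 0.2171/1.045 = 0.2077 m.
Re = ρVD_h/μ = 618·0.01914·0.2077/0.000176 = 1.396e+04.
ε/D_h = 0.00016/0.2077 = 0.00077; Haaland gives 1/√f = -1.8 log₁₀[8.2e-05+0.000494] = 5.831, so f = 0.02941.
ΔP = f(L/D_h)(ρV²/2) = 0.02941·70.36/0.2077·0.1132 = 1.128 Pa.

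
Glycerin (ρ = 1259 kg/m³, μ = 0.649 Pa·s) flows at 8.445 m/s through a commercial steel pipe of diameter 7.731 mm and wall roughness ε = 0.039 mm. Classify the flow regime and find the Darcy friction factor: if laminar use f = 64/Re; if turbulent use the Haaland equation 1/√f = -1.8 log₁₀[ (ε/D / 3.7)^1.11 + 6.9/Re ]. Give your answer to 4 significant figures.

f ≈ 0.5053

Re = ρVD/μ = 1259·8.445·0.007731/0.649 = 126.7.
Re < 2300 → laminar, so f = 64/Re = 0.5053 (roughness is irrelevant in laminar flow).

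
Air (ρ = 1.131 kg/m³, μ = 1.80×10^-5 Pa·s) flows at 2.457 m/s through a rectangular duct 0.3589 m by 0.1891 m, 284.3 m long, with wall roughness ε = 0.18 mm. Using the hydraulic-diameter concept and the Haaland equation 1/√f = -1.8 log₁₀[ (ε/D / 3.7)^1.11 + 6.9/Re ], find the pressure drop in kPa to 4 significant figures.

ΔP ≈ 0.09386 kPa

Hydraulic diameter D_h = 4A/P = 4·(0.3589·0.1891)/(2·(0.3589+0.1891)) = 0.2715/1.096 = 0.2477 m.
Re = ρVD_h/μ = 1.131·2.457·0.2477/1.8e-05 = 3.824e+04.
ε/D_h = 0.00018/0.2477 = 0.000727; Haaland gives 1/√f = -1.8 log₁₀[7.68e-05+0.00018] = 6.461, so f = 0.02395.
ΔP = f(L/D_h)(ρV²/2) = 0.02395·284.3/0.2477·3.414 = 93.86 Pa.
ΔP = 0.09386 kPa.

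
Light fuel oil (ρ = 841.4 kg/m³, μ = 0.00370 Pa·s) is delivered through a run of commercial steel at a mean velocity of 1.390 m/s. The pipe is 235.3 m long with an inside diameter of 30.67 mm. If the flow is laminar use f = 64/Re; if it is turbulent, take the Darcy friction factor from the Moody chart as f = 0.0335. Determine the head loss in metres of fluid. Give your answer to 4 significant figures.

h_f ≈ 25.31 m

Reynolds number Re = ρVD/μ = 841.4 · 1.39 · 0.03067 / 0.0037 = 9695.
Re > 4000 → turbulent; use the Moody-chart value f = 0.0335.
Darcy-Weisbach: ΔP = f(L/D)(ρV²/2) = 0.0335·(235.3/0.03067)·(841.4·1.39²/2) = 0.0335·7672·812.8 = 2.089e+05 Pa.
Head loss h_f = ΔP/(ρg) = 2.089e+05/(841.4·9.81) = 25.31 m.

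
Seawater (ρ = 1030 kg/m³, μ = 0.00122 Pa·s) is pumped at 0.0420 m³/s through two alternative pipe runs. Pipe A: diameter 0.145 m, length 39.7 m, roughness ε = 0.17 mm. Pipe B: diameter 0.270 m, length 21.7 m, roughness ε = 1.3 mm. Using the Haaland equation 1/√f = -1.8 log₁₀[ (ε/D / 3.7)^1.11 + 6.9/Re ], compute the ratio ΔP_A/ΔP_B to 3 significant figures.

Pipe A: V = Q/A = 0.042/0.01651 = 2.543 m/s; Re = 3.114e+05; ε/D = 0.00117; Haaland → f = 0.0212; ΔP_A = f(L/D)(ρV²/2) = 1.933e+04 Pa.
Pipe B: V = Q/A = 0.042/0.05726 = 0.7336 m/s; Re = 1.672e+05; ε/D = 0.00481; Haaland → f = 0.03061; ΔP_B = f(L/D)(ρV²/2) = 681.8 Pa.
ΔP_A/ΔP_B = 1.933e+04/681.8 = 28.4.

ΔP_A/ΔP_B ≈ 28.4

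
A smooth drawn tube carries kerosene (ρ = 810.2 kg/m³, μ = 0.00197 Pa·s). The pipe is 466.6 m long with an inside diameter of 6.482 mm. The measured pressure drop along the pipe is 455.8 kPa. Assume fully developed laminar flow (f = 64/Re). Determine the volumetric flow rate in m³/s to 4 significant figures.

For laminar flow, f = 64/Re with Re = ρVD/μ, so Darcy-Weisbach reduces to ΔP = 32μLV/D². Solving for V: V = ΔP·D²/(32μL) = 4.558e+05·(0.006482)²/(32·0.00197·466.6) = 0.6511 m/s.
Check: Re = ρVD/μ = 810.2·0.6511·0.006482/0.00197 = 1736 < 2300, so the laminar assumption holds.
Q = V·A = 0.6511·(π/4·0.006482²) = 2.149e-05 m³/s = 2.149×10^-5 m³/s.

Q ≈ 2.149×10^-5 m³/s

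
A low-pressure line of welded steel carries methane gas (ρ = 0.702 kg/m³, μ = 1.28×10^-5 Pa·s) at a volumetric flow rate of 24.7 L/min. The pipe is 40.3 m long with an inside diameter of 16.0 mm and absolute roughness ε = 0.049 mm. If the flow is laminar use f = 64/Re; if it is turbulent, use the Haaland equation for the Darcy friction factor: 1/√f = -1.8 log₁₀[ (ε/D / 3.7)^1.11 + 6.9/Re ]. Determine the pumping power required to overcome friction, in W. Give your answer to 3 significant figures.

P ≈ 0.0543 W

Q = 24.7 L/min = 24.7/60000 = 0.0004117 m³/s.
Cross-sectional area A = πD²/4 = π(0.016)²/4 = 0.0002011 m²; mean velocity V = Q/A = 0.0004117/0.0002011 = 2.047 m/s.
Reynolds number Re = ρVD/μ = 0.702 · 2.047 · 0.016 / 1.28e-05 = 1797.
Re < 2300 → laminar flow, so f = 64/Re = 64/1797 = 0.03562 (the turbulent correlation is not needed).
Darcy-Weisbach: ΔP = f(L/D)(ρV²/2) = 0.03562·(40.3/0.016)·(0.702·2.047²/2) = 0.03562·2519·1.471 = 132 Pa.
Pumping power P = QΔP = 0.0004117·132 = 0.05435 W = 0.0543 W.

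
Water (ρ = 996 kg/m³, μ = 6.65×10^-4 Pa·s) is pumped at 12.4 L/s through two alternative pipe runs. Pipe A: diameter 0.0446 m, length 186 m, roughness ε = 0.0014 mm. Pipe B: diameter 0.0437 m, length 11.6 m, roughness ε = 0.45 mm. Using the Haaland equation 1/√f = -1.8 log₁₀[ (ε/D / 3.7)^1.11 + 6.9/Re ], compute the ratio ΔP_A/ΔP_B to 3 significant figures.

Pipe A: V = Q/A = 0.0124/0.001562 = 7.937 m/s; Re = 5.302e+05; ε/D = 3.14e-05; Haaland → f = 0.01332; ΔP_A = f(L/D)(ρV²/2) = 1.743e+06 Pa.
Pipe B: V = Q/A = 0.0124/0.0015 = 8.267 m/s; Re = 5.411e+05; ε/D = 0.0103; Haaland → f = 0.03846; ΔP_B = f(L/D)(ρV²/2) = 3.475e+05 Pa.
ΔP_A/ΔP_B = 1.743e+06/3.475e+05 = 5.02.

ΔP_A/ΔP_B ≈ 5.02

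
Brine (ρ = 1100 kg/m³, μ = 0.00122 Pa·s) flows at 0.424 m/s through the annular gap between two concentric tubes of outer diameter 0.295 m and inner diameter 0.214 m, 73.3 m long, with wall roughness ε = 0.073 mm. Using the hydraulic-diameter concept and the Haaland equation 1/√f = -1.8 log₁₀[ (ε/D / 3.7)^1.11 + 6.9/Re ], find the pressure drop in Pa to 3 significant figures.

Hydraulic diameter D_h = 4A/P = D_o - D_i = 0.295 - 0.214 = 0.081 m.
Re = ρVD_h/μ = 1100·0.424·0.081/0.00122 = 3.097e+04.
ε/D_h = 7.3e-05/0.081 = 0.000901; Haaland gives 1/√f = -1.8 log₁₀[9.75e-05+0.000223] = 6.29, so f = 0.02528.
ΔP = f(L/D_h)(ρV²/2) = 0.02528·73.3/0.081·98.88 = 2262 Pa.

ΔP ≈ 2260 Pa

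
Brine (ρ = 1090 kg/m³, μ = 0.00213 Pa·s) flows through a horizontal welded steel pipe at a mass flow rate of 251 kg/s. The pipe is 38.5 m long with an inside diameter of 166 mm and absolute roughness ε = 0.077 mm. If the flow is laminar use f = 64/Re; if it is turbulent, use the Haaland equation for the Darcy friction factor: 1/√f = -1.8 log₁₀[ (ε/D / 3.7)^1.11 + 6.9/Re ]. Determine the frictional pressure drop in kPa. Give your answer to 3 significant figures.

ΔP ≈ 243 kPa

A = πD²/4 = π(0.166)²/4 = 0.02164 m²; mean velocity V = ṁ/(ρA) = 251/(1090 · 0.02164) = 10.64 m/s.
Reynolds number Re = ρVD/μ = 1090 · 10.64 · 0.166 / 0.00213 = 9.038e+05.
Re > 4000 → turbulent. Relative roughness ε/D = 7.7e-05/0.166 = 0.000464. Haaland: 1/√f = -1.8 log₁₀[(0.000464/3.7)^1.11 + 6.9/9.038e+05] = -1.8 log₁₀[4.67e-05 + 7.63e-06] = 7.677, so f = 0.01697.
Darcy-Weisbach: ΔP = f(L/D)(ρV²/2) = 0.01697·(38.5/0.166)·(1090·10.64²/2) = 0.01697·231.9·6.17e+04 = 2.428e+05 Pa.
ΔP = 2.428e+05 Pa = 243 kPa.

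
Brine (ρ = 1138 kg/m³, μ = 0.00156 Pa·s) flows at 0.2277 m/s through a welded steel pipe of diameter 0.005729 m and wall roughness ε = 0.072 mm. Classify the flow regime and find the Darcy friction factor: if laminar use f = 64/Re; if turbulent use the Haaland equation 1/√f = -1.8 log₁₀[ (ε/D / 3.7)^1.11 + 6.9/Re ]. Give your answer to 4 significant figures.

f ≈ 0.06725

Re = ρVD/μ = 1138·0.2277·0.005729/0.00156 = 951.6.
Re < 2300 → laminar, so f = 64/Re = 0.06725 (roughness is irrelevant in laminar flow).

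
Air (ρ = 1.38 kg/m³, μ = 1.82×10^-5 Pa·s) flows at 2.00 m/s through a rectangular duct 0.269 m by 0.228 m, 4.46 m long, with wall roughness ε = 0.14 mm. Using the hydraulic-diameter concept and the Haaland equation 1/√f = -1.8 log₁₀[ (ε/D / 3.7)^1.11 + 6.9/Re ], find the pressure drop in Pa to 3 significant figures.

ΔP ≈ 1.18 Pa

Hydraulic diameter D_h = 4A/P = 4·(0.269·0.228)/(2·(0.269+0.228)) = 0.2453/0.994 = 0.2468 m.
Re = ρVD_h/μ = 1.38·2·0.2468/1.82e-05 = 3.743e+04.
ε/D_h = 0.00014/0.2468 = 0.000567; Haaland gives 1/√f = -1.8 log₁₀[5.83e-05+0.000184] = 6.507, so f = 0.02362.
ΔP = f(L/D_h)(ρV²/2) = 0.02362·4.46/0.2468·2.76 = 1.178 Pa.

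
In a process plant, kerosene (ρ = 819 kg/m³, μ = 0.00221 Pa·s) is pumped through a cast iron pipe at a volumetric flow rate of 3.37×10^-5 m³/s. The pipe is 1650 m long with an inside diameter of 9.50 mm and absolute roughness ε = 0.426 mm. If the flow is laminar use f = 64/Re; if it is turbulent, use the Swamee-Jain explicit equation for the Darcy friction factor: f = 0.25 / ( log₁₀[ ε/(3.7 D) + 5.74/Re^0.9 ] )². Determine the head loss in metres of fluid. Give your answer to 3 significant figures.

Cross-sectional area A = πD²/4 = π(0.0095)²/4 = 7.088e-05 m²; mean velocity V = Q/A = 3.37e-05/7.088e-05 = 0.4754 m/s.
Reynolds number Re = ρVD/μ = 819 · 0.4754 · 0.0095 / 0.00221 = 1674.
Re < 2300 → laminar flow, so f = 64/Re = 64/1674 = 0.03824 (the turbulent correlation is not needed).
Darcy-Weisbach: ΔP = f(L/D)(ρV²/2) = 0.03824·(1650/0.0095)·(819·0.4754²/2) = 0.03824·1.737e+05·92.56 = 6.147e+05 Pa.
Head loss h_f = ΔP/(ρg) = 6.147e+05/(819·9.81) = 76.5 m.

h_f ≈ 76.5 m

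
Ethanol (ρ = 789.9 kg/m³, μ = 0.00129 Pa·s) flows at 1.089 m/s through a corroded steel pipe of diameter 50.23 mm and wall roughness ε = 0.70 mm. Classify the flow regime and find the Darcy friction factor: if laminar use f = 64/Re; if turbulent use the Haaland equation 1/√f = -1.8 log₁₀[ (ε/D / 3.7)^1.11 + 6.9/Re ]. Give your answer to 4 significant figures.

f ≈ 0.04399

Re = ρVD/μ = 789.9·1.089·0.05023/0.00129 = 3.349e+04.
Re > 4000 → turbulent. ε/D = 0.0007/0.05023 = 0.0139; Haaland: 1/√f = -1.8 log₁₀[0.00204 + 0.000206] = 4.768, so f = 0.04399.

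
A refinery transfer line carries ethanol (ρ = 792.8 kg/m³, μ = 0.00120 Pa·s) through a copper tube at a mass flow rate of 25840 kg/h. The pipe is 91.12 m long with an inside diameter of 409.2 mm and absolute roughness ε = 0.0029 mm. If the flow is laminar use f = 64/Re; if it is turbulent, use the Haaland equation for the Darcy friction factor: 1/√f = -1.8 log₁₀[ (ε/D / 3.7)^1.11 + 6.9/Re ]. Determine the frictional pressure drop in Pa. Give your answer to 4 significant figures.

ṁ = 25840 kg/h = 25840/3600 = 7.178 kg/s.
A = πD²/4 = π(0.4092)²/4 = 0.1315 m²; mean velocity V = ṁ/(ρA) = 7.178/(792.8 · 0.1315) = 0.06884 m/s.
Reynolds number Re = ρVD/μ = 792.8 · 0.06884 · 0.4092 / 0.0012 = 1.861e+04.
Re > 4000 → turbulent. Relative roughness ε/D = 2.9e-06/0.4092 = 7.09e-06. Haaland: 1/√f = -1.8 log₁₀[(7.09e-06/3.7)^1.11 + 6.9/1.861e+04] = -1.8 log₁₀[4.5e-07 + 0.000371] = 6.175, so f = 0.02623.
Darcy-Weisbach: ΔP = f(L/D)(ρV²/2) = 0.02623·(91.12/0.4092)·(792.8·0.06884²/2) = 0.02623·222.7·1.879 = 10.97 Pa.

ΔP ≈ 10.97 Pa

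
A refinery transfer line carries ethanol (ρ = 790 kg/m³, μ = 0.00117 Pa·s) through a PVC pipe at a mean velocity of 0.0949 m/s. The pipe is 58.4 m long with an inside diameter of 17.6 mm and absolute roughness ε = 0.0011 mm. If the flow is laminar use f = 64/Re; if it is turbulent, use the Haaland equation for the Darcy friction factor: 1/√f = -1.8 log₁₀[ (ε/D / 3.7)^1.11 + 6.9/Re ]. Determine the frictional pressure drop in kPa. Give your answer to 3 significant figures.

ΔP ≈ 0.670 kPa

Reynolds number Re = ρVD/μ = 790 · 0.0949 · 0.0176 / 0.00117 = 1128.
Re < 2300 → laminar flow, so f = 64/Re = 64/1128 = 0.05675 (the turbulent correlation is not needed).
Darcy-Weisbach: ΔP = f(L/D)(ρV²/2) = 0.05675·(58.4/0.0176)·(790·0.0949²/2) = 0.05675·3318·3.557 = 669.9 Pa.
ΔP = 669.9 Pa = 0.670 kPa.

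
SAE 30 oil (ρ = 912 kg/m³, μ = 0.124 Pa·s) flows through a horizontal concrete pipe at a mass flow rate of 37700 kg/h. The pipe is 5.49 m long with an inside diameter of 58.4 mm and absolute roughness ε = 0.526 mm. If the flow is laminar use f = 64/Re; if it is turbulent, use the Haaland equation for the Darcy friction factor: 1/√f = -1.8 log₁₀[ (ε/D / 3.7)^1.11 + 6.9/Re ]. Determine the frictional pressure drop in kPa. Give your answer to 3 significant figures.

ṁ = 37700 kg/h = 37700/3600 = 10.47 kg/s.
A = πD²/4 = π(0.0584)²/4 = 0.002679 m²; mean velocity V = ṁ/(ρA) = 10.47/(912 · 0.002679) = 4.287 m/s.
Reynolds number Re = ρVD/μ = 912 · 4.287 · 0.0584 / 0.124 = 1841.
Re < 2300 → laminar flow, so f = 64/Re = 64/1841 = 0.03476 (the turbulent correlation is not needed).
Darcy-Weisbach: ΔP = f(L/D)(ρV²/2) = 0.03476·(5.49/0.0584)·(912·4.287²/2) = 0.03476·94.01·8380 = 2.738e+04 Pa.
ΔP = 2.738e+04 Pa = 27.4 kPa.

ΔP ≈ 27.4 kPa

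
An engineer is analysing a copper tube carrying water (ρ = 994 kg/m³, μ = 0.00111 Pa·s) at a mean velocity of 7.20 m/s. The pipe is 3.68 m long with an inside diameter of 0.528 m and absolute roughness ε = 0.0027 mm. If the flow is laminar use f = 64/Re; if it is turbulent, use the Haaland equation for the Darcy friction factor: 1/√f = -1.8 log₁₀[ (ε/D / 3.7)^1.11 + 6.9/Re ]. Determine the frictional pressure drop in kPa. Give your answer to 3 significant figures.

ΔP ≈ 1.75 kPa

Reynolds number Re = ρVD/μ = 994 · 7.2 · 0.528 / 0.00111 = 3.404e+06.
Re > 4000 → turbulent. Relative roughness ε/D = 2.7e-06/0.528 = 5.11e-06. Haaland: 1/√f = -1.8 log₁₀[(5.11e-06/3.7)^1.11 + 6.9/3.404e+06] = -1.8 log₁₀[3.13e-07 + 2.03e-06] = 10.14, so f = 0.009735.
Darcy-Weisbach: ΔP = f(L/D)(ρV²/2) = 0.009735·(3.68/0.528)·(994·7.2²/2) = 0.009735·6.97·2.576e+04 = 1748 Pa.
ΔP = 1748 Pa = 1.75 kPa.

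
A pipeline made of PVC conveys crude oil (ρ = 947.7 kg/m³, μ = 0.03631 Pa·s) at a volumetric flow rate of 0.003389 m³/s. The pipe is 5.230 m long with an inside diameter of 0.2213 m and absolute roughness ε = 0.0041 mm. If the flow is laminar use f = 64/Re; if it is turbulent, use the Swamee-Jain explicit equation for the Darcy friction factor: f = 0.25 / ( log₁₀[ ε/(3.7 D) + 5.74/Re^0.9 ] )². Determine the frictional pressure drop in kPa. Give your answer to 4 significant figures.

Cross-sectional area A = πD²/4 = π(0.2213)²/4 = 0.03846 m²; mean velocity V = Q/A = 0.003389/0.03846 = 0.08811 m/s.
Reynolds number Re = ρVD/μ = 947.7 · 0.08811 · 0.2213 / 0.0363 = 508.9.
Re < 2300 → laminar flow, so f = 64/Re = 64/508.9 = 0.1258 (the turbulent correlation is not needed).
Darcy-Weisbach: ΔP = f(L/D)(ρV²/2) = 0.1258·(5.23/0.2213)·(947.7·0.08811²/2) = 0.1258·23.63·3.679 = 10.93 Pa.
ΔP = 10.93 Pa = 0.01093 kPa.

ΔP ≈ 0.01093 kPa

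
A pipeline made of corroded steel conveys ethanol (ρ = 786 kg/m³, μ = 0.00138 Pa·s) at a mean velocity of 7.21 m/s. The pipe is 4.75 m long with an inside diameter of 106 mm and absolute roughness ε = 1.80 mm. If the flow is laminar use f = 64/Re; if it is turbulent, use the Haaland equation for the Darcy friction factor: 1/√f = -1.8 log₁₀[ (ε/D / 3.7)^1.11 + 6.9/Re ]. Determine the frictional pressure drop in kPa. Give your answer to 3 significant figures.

ΔP ≈ 42.0 kPa

Reynolds number Re = ρVD/μ = 786 · 7.21 · 0.106 / 0.00138 = 4.353e+05.
Re > 4000 → turbulent. Relative roughness ε/D = 0.0018/0.106 = 0.017. Haaland: 1/√f = -1.8 log₁₀[(0.017/3.7)^1.11 + 6.9/4.353e+05] = -1.8 log₁₀[0.00254 + 1.59e-05] = 4.667, so f = 0.04591.
Darcy-Weisbach: ΔP = f(L/D)(ρV²/2) = 0.04591·(4.75/0.106)·(786·7.21²/2) = 0.04591·44.81·2.043e+04 = 4.203e+04 Pa.
ΔP = 4.203e+04 Pa = 42.0 kPa.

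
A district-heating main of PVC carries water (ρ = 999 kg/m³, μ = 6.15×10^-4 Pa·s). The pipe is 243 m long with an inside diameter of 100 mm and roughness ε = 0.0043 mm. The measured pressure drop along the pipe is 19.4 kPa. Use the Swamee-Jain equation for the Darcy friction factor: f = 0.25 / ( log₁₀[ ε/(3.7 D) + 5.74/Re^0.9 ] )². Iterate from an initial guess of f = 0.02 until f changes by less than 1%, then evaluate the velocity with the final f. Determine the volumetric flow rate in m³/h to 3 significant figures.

Rearranging Darcy-Weisbach: V = √(2·ΔP·D/(f·L·ρ)). With ε/D = 4.3e-06/0.1 = 4.3e-05, iterate starting from f = 0.02:
  f = 0.02 → V = √(2·1.94e+04·0.1/(0.02·243·999)) = 0.894 m/s; Re = ρVD/μ = 1.452e+05; f → 0.01687
  f = 0.01687 → V = 0.9734 m/s; Re = 1.581e+05; f → 0.01661
  f = 0.01661 → V = 0.9811 m/s; Re = 1.594e+05; f → 0.01658
Converged (Δf/f < 1%). With the final f = 0.01658: V = √(2·1.94e+04·0.1/(0.01658·243·999)) = 0.9818 m/s.
Q = V·A = 0.9818·(π/4·0.1²) = 0.007711 m³/s = 27.8 m³/h.

Q ≈ 27.8 m³/h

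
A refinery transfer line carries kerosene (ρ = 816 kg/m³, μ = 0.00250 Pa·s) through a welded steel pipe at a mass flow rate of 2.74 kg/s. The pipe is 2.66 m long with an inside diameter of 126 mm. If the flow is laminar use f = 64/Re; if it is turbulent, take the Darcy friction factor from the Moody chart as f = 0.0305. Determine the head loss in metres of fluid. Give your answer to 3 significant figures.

A = πD²/4 = π(0.126)²/4 = 0.01247 m²; mean velocity V = ṁ/(ρA) = 2.74/(816 · 0.01247) = 0.2693 m/s.
Reynolds number Re = ρVD/μ = 816 · 0.2693 · 0.126 / 0.0025 = 1.108e+04.
Re > 4000 → turbulent; use the Moody-chart value f = 0.0305.
Darcy-Weisbach: ΔP = f(L/D)(ρV²/2) = 0.0305·(2.66/0.126)·(816·0.2693²/2) = 0.0305·21.11·29.59 = 19.05 Pa.
Head loss h_f = ΔP/(ρg) = 19.05/(816·9.81) = 0.00238 m.

h_f ≈ 0.00238 m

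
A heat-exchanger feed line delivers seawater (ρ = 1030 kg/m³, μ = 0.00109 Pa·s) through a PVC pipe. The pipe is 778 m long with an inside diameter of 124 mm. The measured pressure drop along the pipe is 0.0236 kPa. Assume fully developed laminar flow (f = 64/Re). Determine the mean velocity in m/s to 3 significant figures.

For laminar flow, f = 64/Re with Re = ρVD/μ, so Darcy-Weisbach reduces to ΔP = 32μLV/D². Solving for V: V = ΔP·D²/(32μL) = 23.6·(0.124)²/(32·0.00109·778) = 0.01337 m/s.
Check: Re = ρVD/μ = 1030·0.01337·0.124/0.00109 = 1567 < 2300, so the laminar assumption holds.

V ≈ 0.0134 m/s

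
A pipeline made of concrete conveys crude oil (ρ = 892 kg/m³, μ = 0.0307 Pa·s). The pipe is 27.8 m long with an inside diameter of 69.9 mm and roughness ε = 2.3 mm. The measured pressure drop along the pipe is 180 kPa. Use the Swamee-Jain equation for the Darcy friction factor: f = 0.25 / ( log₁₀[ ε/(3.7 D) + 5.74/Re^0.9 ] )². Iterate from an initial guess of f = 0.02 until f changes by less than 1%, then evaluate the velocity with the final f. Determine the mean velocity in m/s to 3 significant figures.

Rearranging Darcy-Weisbach: V = √(2·ΔP·D/(f·L·ρ)). With ε/D = 0.0023/0.0699 = 0.0329, iterate starting from f = 0.02:
  f = 0.02 → V = √(2·1.8e+05·0.0699/(0.02·27.8·892)) = 7.123 m/s; Re = ρVD/μ = 1.447e+04; f → 0.0623
  f = 0.0623 → V = 4.036 m/s; Re = 8197; f → 0.06416
  f = 0.06416 → V = 3.977 m/s; Re = 8077; f → 0.06422
Converged (Δf/f < 1%). With the final f = 0.06422: V = √(2·1.8e+05·0.0699/(0.06422·27.8·892)) = 3.975 m/s.

V ≈ 3.98 m/s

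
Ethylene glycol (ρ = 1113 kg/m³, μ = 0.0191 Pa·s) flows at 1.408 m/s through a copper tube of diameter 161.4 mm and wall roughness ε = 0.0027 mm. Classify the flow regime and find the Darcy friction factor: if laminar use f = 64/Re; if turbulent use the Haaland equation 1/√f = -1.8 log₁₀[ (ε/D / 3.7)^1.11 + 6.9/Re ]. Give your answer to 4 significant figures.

f ≈ 0.02865

Re = ρVD/μ = 1113·1.408·0.1614/0.0191 = 1.324e+04.
Re > 4000 → turbulent. ε/D = 2.7e-06/0.1614 = 1.67e-05; Haaland: 1/√f = -1.8 log₁₀[1.17e-06 + 0.000521] = 5.908, so f = 0.02865.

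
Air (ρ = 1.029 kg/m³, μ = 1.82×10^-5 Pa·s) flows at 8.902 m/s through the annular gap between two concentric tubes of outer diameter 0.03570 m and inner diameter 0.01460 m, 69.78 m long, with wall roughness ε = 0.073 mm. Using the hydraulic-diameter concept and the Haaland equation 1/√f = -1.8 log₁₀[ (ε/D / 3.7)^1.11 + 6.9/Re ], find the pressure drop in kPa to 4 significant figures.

Hydraulic diameter D_h = 4A/P = D_o - D_i = 0.0357 - 0.0146 = 0.0211 m.
Re = ρVD_h/μ = 1.029·8.902·0.0211/1.82e-05 = 1.062e+04.
ε/D_h = 7.3e-05/0.0211 = 0.00346; Haaland gives 1/√f = -1.8 log₁₀[0.000434+0.00065] = 5.337, so f = 0.03511.
ΔP = f(L/D_h)(ρV²/2) = 0.03511·69.78/0.0211·40.77 = 4734 Pa.
ΔP = 4.734 kPa.

ΔP ≈ 4.734 kPa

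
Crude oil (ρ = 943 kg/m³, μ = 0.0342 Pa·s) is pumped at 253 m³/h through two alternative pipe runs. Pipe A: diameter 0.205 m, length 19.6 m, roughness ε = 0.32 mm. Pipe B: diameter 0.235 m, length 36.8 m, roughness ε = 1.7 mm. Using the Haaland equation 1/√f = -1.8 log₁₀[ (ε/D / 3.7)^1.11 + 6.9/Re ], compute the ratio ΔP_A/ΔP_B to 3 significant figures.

ΔP_A/ΔP_B ≈ 0.838

Pipe A: V = Q/A = 0.07028/0.03301 = 2.129 m/s; Re = 1.204e+04; ε/D = 0.00156; Haaland → f = 0.03164; ΔP_A = f(L/D)(ρV²/2) = 6466 Pa.
Pipe B: V = Q/A = 0.07028/0.04337 = 1.62 m/s; Re = 1.05e+04; ε/D = 0.00723; Haaland → f = 0.0398; ΔP_B = f(L/D)(ρV²/2) = 7715 Pa.
ΔP_A/ΔP_B = 6466/7715 = 0.838.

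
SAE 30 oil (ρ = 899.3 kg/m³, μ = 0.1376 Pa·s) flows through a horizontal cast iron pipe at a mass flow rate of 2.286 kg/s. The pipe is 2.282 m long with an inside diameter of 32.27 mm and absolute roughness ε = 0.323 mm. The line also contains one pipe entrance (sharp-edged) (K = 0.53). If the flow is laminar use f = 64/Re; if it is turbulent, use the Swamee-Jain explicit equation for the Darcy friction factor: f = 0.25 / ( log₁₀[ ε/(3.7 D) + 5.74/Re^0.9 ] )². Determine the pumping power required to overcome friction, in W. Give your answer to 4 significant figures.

A = πD²/4 = π(0.03227)²/4 = 0.0008179 m²; mean velocity V = ṁ/(ρA) = 2.286/(899.3 · 0.0008179) = 3.108 m/s.
Reynolds number Re = ρVD/μ = 899.3 · 3.108 · 0.03227 / 0.138 = 655.5.
Re < 2300 → laminar flow, so f = 64/Re = 64/655.5 = 0.09764 (the turbulent correlation is not needed).
Total minor-loss coefficient ΣK = 1·0.53 = 0.53.
ΔP = [f·L/D + ΣK]·(ρV²/2) = [0.09764·2.282/0.03227 + 0.53]·(899.3·3.108²/2) = [6.904 + 0.53]·4344 = 3.229e+04 Pa.
Q = ṁ/ρ = 2.286/899.3 = 0.002542 m³/s.
Pumping power P = QΔP = 0.002542·3.229e+04 = 82.085 W = 82.08 W.

P ≈ 82.08 W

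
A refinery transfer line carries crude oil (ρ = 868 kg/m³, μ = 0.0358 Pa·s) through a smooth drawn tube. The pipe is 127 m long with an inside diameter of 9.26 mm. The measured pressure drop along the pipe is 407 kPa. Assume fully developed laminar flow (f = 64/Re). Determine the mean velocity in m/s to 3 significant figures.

For laminar flow, f = 64/Re with Re = ρVD/μ, so Darcy-Weisbach reduces to ΔP = 32μLV/D². Solving for V: V = ΔP·D²/(32μL) = 4.07e+05·(0.00926)²/(32·0.0358·127) = 0.2399 m/s.
Check: Re = ρVD/μ = 868·0.2399·0.00926/0.0358 = 53.86 < 2300, so the laminar assumption holds.

V ≈ 0.240 m/s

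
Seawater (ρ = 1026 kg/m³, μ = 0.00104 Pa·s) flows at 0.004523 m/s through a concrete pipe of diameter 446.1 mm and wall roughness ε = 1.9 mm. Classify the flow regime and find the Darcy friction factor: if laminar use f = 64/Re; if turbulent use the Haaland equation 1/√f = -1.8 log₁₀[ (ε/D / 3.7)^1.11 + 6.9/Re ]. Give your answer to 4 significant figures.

f ≈ 0.03215

Re = ρVD/μ = 1026·0.004523·0.4461/0.00104 = 1991.
Re < 2300 → laminar, so f = 64/Re = 0.03215 (roughness is irrelevant in laminar flow).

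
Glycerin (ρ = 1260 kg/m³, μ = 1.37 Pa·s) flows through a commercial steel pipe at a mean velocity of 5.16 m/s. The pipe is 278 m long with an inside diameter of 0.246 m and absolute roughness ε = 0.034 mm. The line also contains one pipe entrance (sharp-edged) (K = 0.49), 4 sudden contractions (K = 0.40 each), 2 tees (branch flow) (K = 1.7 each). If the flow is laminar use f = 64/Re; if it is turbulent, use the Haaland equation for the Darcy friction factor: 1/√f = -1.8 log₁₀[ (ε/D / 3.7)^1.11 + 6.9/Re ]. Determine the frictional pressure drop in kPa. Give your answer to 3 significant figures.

Reynolds number Re = ρVD/μ = 1260 · 5.16 · 0.246 / 1.37 = 1167.
Re < 2300 → laminar flow, so f = 64/Re = 64/1167 = 0.05482 (the turbulent correlation is not needed).
Total minor-loss coefficient ΣK = 1·0.49 + 4·0.4 + 2·1.7 = 5.49.
ΔP = [f·L/D + ΣK]·(ρV²/2) = [0.05482·278/0.246 + 5.49]·(1260·5.16²/2) = [61.95 + 5.49]·1.677e+04 = 1.131e+06 Pa.
ΔP = 1.131e+06 Pa = 1130 kPa.

ΔP ≈ 1130 kPa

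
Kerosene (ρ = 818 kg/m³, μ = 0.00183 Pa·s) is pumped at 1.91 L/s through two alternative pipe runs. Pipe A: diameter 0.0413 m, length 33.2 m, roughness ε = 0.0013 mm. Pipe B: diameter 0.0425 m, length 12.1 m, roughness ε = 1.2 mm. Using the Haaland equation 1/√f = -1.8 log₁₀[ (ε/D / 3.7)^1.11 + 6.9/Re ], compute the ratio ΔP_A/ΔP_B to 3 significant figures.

ΔP_A/ΔP_B ≈ 1.34

Pipe A: V = Q/A = 0.00191/0.00134 = 1.426 m/s; Re = 2.632e+04; ε/D = 3.15e-05; Haaland → f = 0.02411; ΔP_A = f(L/D)(ρV²/2) = 1.612e+04 Pa.
Pipe B: V = Q/A = 0.00191/0.001419 = 1.346 m/s; Re = 2.558e+04; ε/D = 0.0282; Haaland → f = 0.0571; ΔP_B = f(L/D)(ρV²/2) = 1.205e+04 Pa.
ΔP_A/ΔP_B = 1.612e+04/1.205e+04 = 1.34.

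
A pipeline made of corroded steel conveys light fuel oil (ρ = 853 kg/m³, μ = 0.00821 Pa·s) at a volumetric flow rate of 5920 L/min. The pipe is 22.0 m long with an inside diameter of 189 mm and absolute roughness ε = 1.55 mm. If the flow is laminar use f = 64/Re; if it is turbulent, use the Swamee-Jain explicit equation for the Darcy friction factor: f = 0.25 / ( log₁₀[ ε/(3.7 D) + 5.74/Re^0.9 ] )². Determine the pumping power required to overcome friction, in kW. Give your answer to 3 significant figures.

P ≈ 2.23 kW

Q = 5920 L/min = 5920/60000 = 0.09867 m³/s.
Cross-sectional area A = πD²/4 = π(0.189)²/4 = 0.02806 m²; mean velocity V = Q/A = 0.09867/0.02806 = 3.517 m/s.
Reynolds number Re = ρVD/μ = 853 · 3.517 · 0.189 / 0.00821 = 6.906e+04.
Re > 4000 → turbulent. Relative roughness ε/D = 0.00155/0.189 = 0.0082. Swamee-Jain: f = 0.25/(log₁₀[0.0082/3.7 + 5.74/6.906e+04^0.9])² = 0.25/(log₁₀[0.00222 + 0.000253])² = 0.25/(-2.607)² = 0.03677.
Darcy-Weisbach: ΔP = f(L/D)(ρV²/2) = 0.03677·(22/0.189)·(853·3.517²/2) = 0.03677·116.4·5275 = 2.258e+04 Pa.
Pumping power P = QΔP = 0.09867·2.258e+04 = 2228 W = 2.23 kW.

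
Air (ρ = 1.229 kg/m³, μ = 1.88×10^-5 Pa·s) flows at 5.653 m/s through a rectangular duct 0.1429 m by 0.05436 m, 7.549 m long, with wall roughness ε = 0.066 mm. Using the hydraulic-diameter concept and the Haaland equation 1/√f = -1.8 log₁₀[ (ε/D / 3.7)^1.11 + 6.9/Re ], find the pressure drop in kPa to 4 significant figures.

Hydraulic diameter D_h = 4A/P = 4·(0.1429·0.05436)/(2·(0.1429+0.05436)) = 0.03107/0.3945 = 0.07876 m.
Re = ρVD_h/μ = 1.229·5.653·0.07876/1.88e-05 = 2.911e+04.
ε/D_h = 6.6e-05/0.07876 = 0.000838; Haaland gives 1/√f = -1.8 log₁₀[9e-05+0.000237] = 6.274, so f = 0.02541.
ΔP = f(L/D_h)(ρV²/2) = 0.02541·7.549/0.07876·19.64 = 47.82 Pa.
ΔP = 0.04782 kPa.

ΔP ≈ 0.04782 kPa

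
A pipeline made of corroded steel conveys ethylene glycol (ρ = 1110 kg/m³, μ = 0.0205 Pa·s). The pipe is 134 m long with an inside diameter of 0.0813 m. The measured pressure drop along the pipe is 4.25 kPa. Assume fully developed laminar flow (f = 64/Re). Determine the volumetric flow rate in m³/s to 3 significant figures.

Q ≈ 0.00166 m³/s

For laminar flow, f = 64/Re with Re = ρVD/μ, so Darcy-Weisbach reduces to ΔP = 32μLV/D². Solving for V: V = ΔP·D²/(32μL) = 4250·(0.0813)²/(32·0.0205·134) = 0.3196 m/s.
Check: Re = ρVD/μ = 1110·0.3196·0.0813/0.0205 = 1407 < 2300, so the laminar assumption holds.
Q = V·A = 0.3196·(π/4·0.0813²) = 0.001659 m³/s = 0.00166 m³/s.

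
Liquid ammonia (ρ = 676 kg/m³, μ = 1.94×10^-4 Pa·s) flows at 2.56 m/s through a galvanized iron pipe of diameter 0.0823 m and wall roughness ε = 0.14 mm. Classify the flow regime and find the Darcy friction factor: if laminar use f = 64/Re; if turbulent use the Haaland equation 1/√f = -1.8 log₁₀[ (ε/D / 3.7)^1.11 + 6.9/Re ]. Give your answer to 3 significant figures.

Re = ρVD/μ = 676·2.56·0.0823/0.000194 = 7.341e+05.
Re > 4000 → turbulent. ε/D = 0.00014/0.0823 = 0.0017; Haaland: 1/√f = -1.8 log₁₀[0.000197 + 9.4e-06] = 6.632, so f = 0.02274.

f ≈ 0.0227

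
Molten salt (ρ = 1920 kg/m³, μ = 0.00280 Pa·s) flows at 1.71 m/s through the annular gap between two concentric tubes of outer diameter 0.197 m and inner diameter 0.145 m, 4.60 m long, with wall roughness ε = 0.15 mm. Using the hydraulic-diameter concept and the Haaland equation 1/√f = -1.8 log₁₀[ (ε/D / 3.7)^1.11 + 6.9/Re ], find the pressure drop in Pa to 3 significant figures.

Hydraulic diameter D_h = 4A/P = D_o - D_i = 0.197 - 0.145 = 0.052 m.
Re = ρVD_h/μ = 1920·1.71·0.052/0.0028 = 6.097e+04.
ε/D_h = 0.00015/0.052 = 0.00288; Haaland gives 1/√f = -1.8 log₁₀[0.000355+0.000113] = 5.994, so f = 0.02784.
ΔP = f(L/D_h)(ρV²/2) = 0.02784·4.6/0.052·2807 = 6913 Pa.

ΔP ≈ 6910 Pa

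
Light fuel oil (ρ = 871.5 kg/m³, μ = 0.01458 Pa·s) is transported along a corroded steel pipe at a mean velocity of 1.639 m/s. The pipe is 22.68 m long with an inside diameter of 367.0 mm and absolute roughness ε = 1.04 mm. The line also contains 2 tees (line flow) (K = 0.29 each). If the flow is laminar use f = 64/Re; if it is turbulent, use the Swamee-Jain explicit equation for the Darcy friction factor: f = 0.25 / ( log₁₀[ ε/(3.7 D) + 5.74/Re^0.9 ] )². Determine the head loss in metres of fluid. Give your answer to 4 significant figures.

Reynolds number Re = ρVD/μ = 871.5 · 1.639 · 0.367 / 0.0146 = 3.595e+04.
Re > 4000 → turbulent. Relative roughness ε/D = 0.00104/0.367 = 0.00283. Swamee-Jain: f = 0.25/(log₁₀[0.00283/3.7 + 5.74/3.595e+04^0.9])² = 0.25/(log₁₀[0.000766 + 0.000456])² = 0.25/(-2.913)² = 0.02946.
Total minor-loss coefficient ΣK = 2·0.29 = 0.58.
ΔP = [f·L/D + ΣK]·(ρV²/2) = [0.02946·22.68/0.367 + 0.58]·(871.5·1.639²/2) = [1.821 + 0.58]·1171 = 2810 Pa.
Head loss h_f = ΔP/(ρg) = 2810/(871.5·9.81) = 0.3287 m.

h_f ≈ 0.3287 m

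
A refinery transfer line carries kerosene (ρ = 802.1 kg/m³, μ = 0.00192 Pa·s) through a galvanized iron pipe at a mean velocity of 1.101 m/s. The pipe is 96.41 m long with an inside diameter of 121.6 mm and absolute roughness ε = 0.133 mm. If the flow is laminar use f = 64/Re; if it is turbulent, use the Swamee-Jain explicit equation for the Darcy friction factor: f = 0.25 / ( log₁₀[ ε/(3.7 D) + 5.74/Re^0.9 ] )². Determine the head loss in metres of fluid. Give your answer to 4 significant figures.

h_f ≈ 1.181 m

Reynolds number Re = ρVD/μ = 802.1 · 1.101 · 0.1216 / 0.00192 = 5.593e+04.
Re > 4000 → turbulent. Relative roughness ε/D = 0.000133/0.1216 = 0.00109. Swamee-Jain: f = 0.25/(log₁₀[0.00109/3.7 + 5.74/5.593e+04^0.9])² = 0.25/(log₁₀[0.000296 + 0.000306])² = 0.25/(-3.221)² = 0.0241.
Darcy-Weisbach: ΔP = f(L/D)(ρV²/2) = 0.0241·(96.41/0.1216)·(802.1·1.101²/2) = 0.0241·792.8·486.2 = 9291 Pa.
Head loss h_f = ΔP/(ρg) = 9291/(802.1·9.81) = 1.181 m.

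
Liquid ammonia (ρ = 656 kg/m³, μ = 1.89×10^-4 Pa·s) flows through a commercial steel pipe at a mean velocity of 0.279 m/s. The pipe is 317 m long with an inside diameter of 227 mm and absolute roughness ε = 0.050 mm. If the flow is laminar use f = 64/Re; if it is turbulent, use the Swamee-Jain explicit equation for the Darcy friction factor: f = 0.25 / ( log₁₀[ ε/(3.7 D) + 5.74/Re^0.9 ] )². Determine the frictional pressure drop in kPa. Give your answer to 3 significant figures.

Reynolds number Re = ρVD/μ = 656 · 0.279 · 0.227 / 0.000189 = 2.198e+05.
Re > 4000 → turbulent. Relative roughness ε/D = 5e-05/0.227 = 0.00022. Swamee-Jain: f = 0.25/(log₁₀[0.00022/3.7 + 5.74/2.198e+05^0.9])² = 0.25/(log₁₀[5.95e-05 + 8.93e-05])² = 0.25/(-3.827)² = 0.01707.
Darcy-Weisbach: ΔP = f(L/D)(ρV²/2) = 0.01707·(317/0.227)·(656·0.279²/2) = 0.01707·1396·25.53 = 608.5 Pa.
ΔP = 608.5 Pa = 0.609 kPa.

ΔP ≈ 0.609 kPa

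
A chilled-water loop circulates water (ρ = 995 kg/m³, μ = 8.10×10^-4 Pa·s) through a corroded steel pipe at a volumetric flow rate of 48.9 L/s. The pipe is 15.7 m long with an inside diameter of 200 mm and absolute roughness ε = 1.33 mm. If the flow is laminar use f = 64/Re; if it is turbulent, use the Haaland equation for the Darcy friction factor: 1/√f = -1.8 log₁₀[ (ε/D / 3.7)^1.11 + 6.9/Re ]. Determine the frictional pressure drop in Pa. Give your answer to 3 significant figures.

ΔP ≈ 3160 Pa

Q = 48.9 L/s = 48.9/1000 = 0.0489 m³/s.
Cross-sectional area A = πD²/4 = π(0.2)²/4 = 0.03142 m²; mean velocity V = Q/A = 0.0489/0.03142 = 1.557 m/s.
Reynolds number Re = ρVD/μ = 995 · 1.557 · 0.2 / 0.00081 = 3.824e+05.
Re > 4000 → turbulent. Relative roughness ε/D = 0.00133/0.2 = 0.00665. Haaland: 1/√f = -1.8 log₁₀[(0.00665/3.7)^1.11 + 6.9/3.824e+05] = -1.8 log₁₀[0.000897 + 1.8e-05] = 5.47, so f = 0.03343.
Darcy-Weisbach: ΔP = f(L/D)(ρV²/2) = 0.03343·(15.7/0.2)·(995·1.557²/2) = 0.03343·78.5·1205 = 3163 Pa.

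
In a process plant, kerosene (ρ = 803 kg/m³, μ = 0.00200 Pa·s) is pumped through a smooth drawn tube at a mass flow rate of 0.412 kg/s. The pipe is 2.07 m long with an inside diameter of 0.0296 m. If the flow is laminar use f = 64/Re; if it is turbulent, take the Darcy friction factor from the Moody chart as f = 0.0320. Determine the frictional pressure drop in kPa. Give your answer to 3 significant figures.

A = πD²/4 = π(0.0296)²/4 = 0.0006881 m²; mean velocity V = ṁ/(ρA) = 0.412/(803 · 0.0006881) = 0.7456 m/s.
Reynolds number Re = ρVD/μ = 803 · 0.7456 · 0.0296 / 0.002 = 8861.
Re > 4000 → turbulent; use the Moody-chart value f = 0.0320.
Darcy-Weisbach: ΔP = f(L/D)(ρV²/2) = 0.032·(2.07/0.0296)·(803·0.7456²/2) = 0.032·69.93·223.2 = 499.5 Pa.
ΔP = 499.5 Pa = 0.499 kPa.

ΔP ≈ 0.499 kPa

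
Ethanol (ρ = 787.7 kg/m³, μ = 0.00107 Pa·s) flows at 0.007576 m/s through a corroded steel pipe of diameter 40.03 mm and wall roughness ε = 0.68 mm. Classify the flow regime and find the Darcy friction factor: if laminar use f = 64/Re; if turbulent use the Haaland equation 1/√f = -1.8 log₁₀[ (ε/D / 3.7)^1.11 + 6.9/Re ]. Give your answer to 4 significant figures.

f ≈ 0.2867

Re = ρVD/μ = 787.7·0.007576·0.04003/0.00107 = 223.3.
Re < 2300 → laminar, so f = 64/Re = 0.2867 (roughness is irrelevant in laminar flow).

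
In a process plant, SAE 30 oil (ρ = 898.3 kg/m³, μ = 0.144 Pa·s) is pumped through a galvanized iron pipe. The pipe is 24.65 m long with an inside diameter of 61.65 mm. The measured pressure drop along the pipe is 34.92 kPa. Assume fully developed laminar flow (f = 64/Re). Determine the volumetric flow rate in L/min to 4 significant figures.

Q ≈ 209.3 L/min

For laminar flow, f = 64/Re with Re = ρVD/μ, so Darcy-Weisbach reduces to ΔP = 32μLV/D². Solving for V: V = ΔP·D²/(32μL) = 3.492e+04·(0.06165)²/(32·0.144·24.65) = 1.168 m/s.
Check: Re = ρVD/μ = 898.3·1.168·0.06165/0.144 = 449.4 < 2300, so the laminar assumption holds.
Q = V·A = 1.168·(π/4·0.06165²) = 0.003488 m³/s = 209.3 L/min.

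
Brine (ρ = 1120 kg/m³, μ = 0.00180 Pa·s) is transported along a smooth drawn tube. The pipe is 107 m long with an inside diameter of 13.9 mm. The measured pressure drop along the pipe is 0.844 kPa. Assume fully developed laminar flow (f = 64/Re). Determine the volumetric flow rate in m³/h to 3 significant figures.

For laminar flow, f = 64/Re with Re = ρVD/μ, so Darcy-Weisbach reduces to ΔP = 32μLV/D². Solving for V: V = ΔP·D²/(32μL) = 844·(0.0139)²/(32·0.0018·107) = 0.02646 m/s.
Check: Re = ρVD/μ = 1120·0.02646·0.0139/0.0018 = 228.8 < 2300, so the laminar assumption holds.
Q = V·A = 0.02646·(π/4·0.0139²) = 4.015e-06 m³/s = 0.0145 m³/h.

Q ≈ 0.0145 m³/h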